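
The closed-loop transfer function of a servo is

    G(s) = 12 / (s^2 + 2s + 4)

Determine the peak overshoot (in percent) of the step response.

Comparing s^2 + 2s + 4 to s^2 + 2ζωₙs + ωₙ²: ωₙ = 2 rad/s and ζ = 2/(2·2) = 0.5.
%OS = 100·exp(−πζ/√(1−ζ²)) = 100·exp(−π·0.5/√(1−0.5²)) ≈ 16.3%.

%OS ≈ 16.3%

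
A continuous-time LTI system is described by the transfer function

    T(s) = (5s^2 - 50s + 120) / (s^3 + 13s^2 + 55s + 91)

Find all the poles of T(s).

s = -3 + 2j, -3 - 2j, -7

The poles are the roots of the denominator s^3 + 13s^2 + 55s + 91 = 0.
Trying s = -7: the polynomial evaluates to 0, so (s + 7) is a factor.
Dividing out leaves s^2 + 6s + 13 = 0.
The quadratic formula then gives s = -3 ± 2j.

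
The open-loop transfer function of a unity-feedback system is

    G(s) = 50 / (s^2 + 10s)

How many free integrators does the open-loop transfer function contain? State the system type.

Factor s from the denominator: s^2 + 10s = s·(s + 10).
There is 1 pole at the origin, so the system is Type 1.

Type 1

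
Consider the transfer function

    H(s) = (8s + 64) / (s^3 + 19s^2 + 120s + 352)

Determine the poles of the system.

The poles are the roots of the denominator s^3 + 19s^2 + 120s + 352 = 0.
Trying s = -11: the polynomial evaluates to 0, so (s + 11) is a factor.
Dividing out leaves s^2 + 8s + 32 = 0.
The quadratic formula then gives s = -4 ± 4j.

s = -4 + 4j, -4 - 4j, -11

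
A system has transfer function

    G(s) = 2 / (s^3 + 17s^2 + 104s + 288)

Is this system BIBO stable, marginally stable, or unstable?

The denominator s^3 + 17s^2 + 104s + 288 factors as (s + 9)(s^2 + 8s + 32), giving poles at s = -9, -4 + 4j, -4 - 4j.
Since all poles lie strictly in the left half-plane, the system is stable.

stable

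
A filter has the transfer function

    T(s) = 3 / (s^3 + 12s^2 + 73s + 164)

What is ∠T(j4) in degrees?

At s = j4: numerator = 3, denominator = -28 + j228.
∠T = ∠num − ∠den = 0° − (97.001°) = -97.00°.

∠T(j4) ≈ -97.00°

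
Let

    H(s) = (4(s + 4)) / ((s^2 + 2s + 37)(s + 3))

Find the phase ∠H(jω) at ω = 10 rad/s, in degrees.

At s = j10: numerator = 16 + j40, denominator = -389 - j570.
∠H = ∠num − ∠den = 68.199° − (-124.31°) = 192.5°, which wraps to -167.5°.

∠H(j10) ≈ -167.5°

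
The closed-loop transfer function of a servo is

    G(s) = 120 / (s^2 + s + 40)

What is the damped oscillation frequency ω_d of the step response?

Comparing s^2 + s + 40 to s^2 + 2ζωₙs + ωₙ²: ωₙ = √40 ≈ 6.325 rad/s and ζ = 1/(2·√40) ≈ 0.07906.
ζωₙ = 1/2 = 0.5, so ω_d = ωₙ√(1−ζ²) = √(ωₙ² − (ζωₙ)²) = √(40 − 0.5²) = √39.75 ≈ 6.305 rad/s.

ω_d ≈ 6.305 rad/s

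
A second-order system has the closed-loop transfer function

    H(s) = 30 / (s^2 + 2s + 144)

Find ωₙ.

ωₙ = 12 rad/s

Compare the denominator to the standard form s^2 + 2ζωₙs + ωₙ².
ωₙ² = 144, so ωₙ = 12 rad/s.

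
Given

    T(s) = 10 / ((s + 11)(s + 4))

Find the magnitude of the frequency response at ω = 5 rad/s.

|T(j5)| ≈ 0.1293

Substitute s = j5: numerator = 10, denominator = 19 + j75.
|T(j5)| = |10| / |19 + j75| = 10 / 77.369 ≈ 0.1293.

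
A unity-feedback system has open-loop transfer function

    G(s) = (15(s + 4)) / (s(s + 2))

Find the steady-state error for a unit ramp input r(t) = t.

G(s) has one pole at the origin.
This is a Type 1 system. Kv = lim_{s→0} s·G(s) = 60/2 = 30.
e_ss = 1/Kv = 1/(30) = 1/30 ≈ 0.03333.

e_ss = 0.03333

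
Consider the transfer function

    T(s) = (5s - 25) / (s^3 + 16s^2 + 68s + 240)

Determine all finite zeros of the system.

Set the numerator to zero: 5s - 25 = 0, i.e. 5·(s - 5) = 0.
So s = 5.

s = 5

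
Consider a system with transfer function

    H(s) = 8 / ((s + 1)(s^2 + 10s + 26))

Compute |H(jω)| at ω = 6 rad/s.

Substitute s = j6: numerator = 8, denominator = -370.
|H(j6)| = |8| / |-370| = 8 / 370 ≈ 0.02162.

|H(j6)| ≈ 0.02162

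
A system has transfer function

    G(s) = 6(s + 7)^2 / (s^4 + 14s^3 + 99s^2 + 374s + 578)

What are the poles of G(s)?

s = -3 + 5j, -3 - 5j, -4 + j, -4 - j

The poles are the roots of the denominator s^4 + 14s^3 + 99s^2 + 374s + 578 = 0.
No real roots exist; factor into two real quadratics: (s^2 + 6s + 34)(s^2 + 8s + 17) = 0.
Each quadratic gives a conjugate pair via the quadratic formula.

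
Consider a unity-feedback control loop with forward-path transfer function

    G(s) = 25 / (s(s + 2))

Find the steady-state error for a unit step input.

e_ss = 0

G(s) has one pole at the origin.
This is a Type 1 system; for a step input the steady-state error is zero.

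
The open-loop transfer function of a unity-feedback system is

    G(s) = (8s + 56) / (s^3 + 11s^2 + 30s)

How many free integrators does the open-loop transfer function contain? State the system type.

Type 1

Factor s from the denominator: s^3 + 11s^2 + 30s = s·(s^2 + 11s + 30).
There is 1 pole at the origin, so the system is Type 1.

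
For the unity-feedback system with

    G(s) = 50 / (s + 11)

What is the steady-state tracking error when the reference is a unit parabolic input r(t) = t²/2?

e_ss = ∞

G(s) has no poles at the origin.
This is a Type 0 system; Ka = lim_{s→0} s^2·G(s) = 0, so the steady-state error for a parabola input is infinite.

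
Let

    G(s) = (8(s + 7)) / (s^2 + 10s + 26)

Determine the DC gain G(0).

G(0) = 28/13 ≈ 2.154

At s = 0 each factor (s + a) contributes a and each (s^2 + bs + c) contributes c.
G(0) = 8·(7) / ((26)) = 56/26 = 28/13.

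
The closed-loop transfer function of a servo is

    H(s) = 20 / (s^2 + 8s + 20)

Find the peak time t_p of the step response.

Comparing s^2 + 8s + 20 to s^2 + 2ζωₙs + ωₙ²: ωₙ = √20 ≈ 4.472 rad/s and ζ = 8/(2·√20) ≈ 0.8944.
ζωₙ = 8/2 = 4, so ω_d = ωₙ√(1−ζ²) = √(ωₙ² − (ζωₙ)²) = √(20 − 4²) = √4 = 2 rad/s.
t_p = π/ω_d = π/2 ≈ 1.571 s.

t_p ≈ 1.571 s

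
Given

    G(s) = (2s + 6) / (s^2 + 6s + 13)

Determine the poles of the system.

The poles are the roots of the denominator s^2 + 6s + 13 = 0.
Using the quadratic formula: s = (-6 ± √(-16))/2 = -3 ± 2j.

s = -3 ± 2j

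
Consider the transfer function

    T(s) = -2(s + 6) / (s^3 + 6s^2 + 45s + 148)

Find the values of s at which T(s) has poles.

The poles are the roots of the denominator s^3 + 6s^2 + 45s + 148 = 0.
Trying s = -4: the polynomial evaluates to 0, so (s + 4) is a factor.
Dividing out leaves s^2 + 2s + 37 = 0.
The quadratic formula then gives s = -1 ± 6j.

s = -1 ± 6j, -4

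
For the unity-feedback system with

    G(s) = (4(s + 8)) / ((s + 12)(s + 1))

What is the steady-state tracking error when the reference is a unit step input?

G(s) has no poles at the origin.
This is a Type 0 system. Kp = lim_{s→0} G(s) = 32/12 = 8/3.
e_ss = 1/(1 + Kp) = 1/(1 + 8/3) = 3/11 ≈ 0.2727.

e_ss = 0.2727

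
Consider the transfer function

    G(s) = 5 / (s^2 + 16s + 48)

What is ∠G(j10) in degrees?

∠G(j10) ≈ -108.0°

At s = j10: numerator = 5, denominator = -52 + j160.
∠G = ∠num − ∠den = 0° − (108.00°) = -108.0°.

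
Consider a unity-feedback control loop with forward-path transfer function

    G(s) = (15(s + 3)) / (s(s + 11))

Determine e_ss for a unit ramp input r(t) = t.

e_ss = 0.2444

G(s) has one pole at the origin.
This is a Type 1 system. Kv = lim_{s→0} s·G(s) = 45/11.
e_ss = 1/Kv = 1/(45/11) = 11/45 ≈ 0.2444.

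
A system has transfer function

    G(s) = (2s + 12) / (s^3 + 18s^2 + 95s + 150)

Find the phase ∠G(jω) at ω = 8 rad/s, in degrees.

At s = j8: numerator = 12 + j16, denominator = -1002 + j248.
∠G = ∠num − ∠den = 53.130° − (166.10°) = -113.0°.

∠G(j8) ≈ -113.0°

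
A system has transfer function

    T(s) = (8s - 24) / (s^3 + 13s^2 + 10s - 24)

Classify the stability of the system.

unstable

The denominator s^3 + 13s^2 + 10s - 24 factors as (s + 2)(s + 12)(s - 1), giving poles at s = -2, -12, 1.
Since the pole(s) at s = 1 lie in the right half-plane, the system is unstable.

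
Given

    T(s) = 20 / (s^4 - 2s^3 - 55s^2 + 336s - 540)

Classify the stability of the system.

unstable

The denominator s^4 - 2s^3 - 55s^2 + 336s - 540 factors as (s^2 - 8s + 20)(s - 3)(s + 9), giving poles at s = 4 + 2j, 4 - 2j, 3, -9.
Since the pole(s) at s = 4 + 2j, 4 - 2j, 3 lie in the right half-plane, the system is unstable.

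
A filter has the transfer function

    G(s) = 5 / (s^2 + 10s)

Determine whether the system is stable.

marginally stable

The denominator s^2 + 10s factors as s(s + 10), giving poles at s = 0, -10.
Since the simple pole(s) at s = 0 lie on the jω-axis with none in the right half-plane, the system is marginally stable.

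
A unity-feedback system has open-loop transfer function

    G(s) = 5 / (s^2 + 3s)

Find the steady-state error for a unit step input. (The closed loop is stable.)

G(s) has one pole at the origin.
This is a Type 1 system; for a step input the steady-state error is zero.

e_ss = 0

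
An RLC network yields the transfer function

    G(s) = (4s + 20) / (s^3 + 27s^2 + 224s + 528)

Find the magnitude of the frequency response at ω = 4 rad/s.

Substitute s = j4: numerator = 20 + j16, denominator = 96 + j832.
|G(j4)| = |20 + j16| / |96 + j832| = 25.612 / 837.52 ≈ 0.03058.

|G(j4)| ≈ 0.03058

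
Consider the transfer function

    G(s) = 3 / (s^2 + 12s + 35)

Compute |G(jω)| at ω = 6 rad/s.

|G(j6)| ≈ 0.04166

Substitute s = j6: numerator = 3, denominator = -1 + j72.
|G(j6)| = |3| / |-1 + j72| = 3 / 72.007 ≈ 0.04166.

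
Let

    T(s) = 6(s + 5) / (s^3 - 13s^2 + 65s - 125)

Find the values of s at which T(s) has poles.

s = 4 + 3j, 4 - 3j, 5

The poles are the roots of the denominator s^3 - 13s^2 + 65s - 125 = 0.
Trying s = 5: the polynomial evaluates to 0, so (s - 5) is a factor.
Dividing out leaves s^2 - 8s + 25 = 0.
The quadratic formula then gives s = 4 ± 3j.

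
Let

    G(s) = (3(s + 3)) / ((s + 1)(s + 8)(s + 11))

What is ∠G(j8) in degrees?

At s = j8: numerator = 9 + j24, denominator = -1192 + j344.
∠G = ∠num − ∠den = 69.444° − (163.90°) = -94.46°.

∠G(j8) ≈ -94.46°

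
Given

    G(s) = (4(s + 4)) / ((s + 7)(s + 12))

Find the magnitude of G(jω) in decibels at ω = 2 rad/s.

Substitute s = j2: numerator = 16 + j8, denominator = 80 + j38.
|G(j2)| = |16 + j8| / |80 + j38| = 17.889 / 88.566 ≈ 0.2020.
In decibels: 20·log₁₀(0.2020) ≈ -13.9 dB.

|G(j2)|_dB ≈ -13.9 dB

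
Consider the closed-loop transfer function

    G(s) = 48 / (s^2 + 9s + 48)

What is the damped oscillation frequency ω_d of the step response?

Comparing s^2 + 9s + 48 to s^2 + 2ζωₙs + ωₙ²: ωₙ = √48 ≈ 6.928 rad/s and ζ = 9/(2·√48) ≈ 0.6495.
ζωₙ = 9/2 = 4.5, so ω_d = ωₙ√(1−ζ²) = √(ωₙ² − (ζωₙ)²) = √(48 − 4.5²) = √27.75 ≈ 5.268 rad/s.

ω_d ≈ 5.268 rad/s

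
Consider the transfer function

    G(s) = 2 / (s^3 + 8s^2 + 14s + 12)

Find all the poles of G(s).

s = -6, -1 ± j

The poles are the roots of the denominator s^3 + 8s^2 + 14s + 12 = 0.
Trying s = -6: the polynomial evaluates to 0, so (s + 6) is a factor.
Dividing out leaves s^2 + 2s + 2 = 0.
The quadratic formula then gives s = -1 ± 1j.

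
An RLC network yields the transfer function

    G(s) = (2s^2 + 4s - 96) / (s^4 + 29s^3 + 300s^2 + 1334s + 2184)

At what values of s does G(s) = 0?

Set the numerator to zero: 2s^2 + 4s - 96 = 0, i.e. 2·(s^2 + 2s - 48) = 0.
Factoring: (s - 6)(s + 8) = 0.

s = 6, -8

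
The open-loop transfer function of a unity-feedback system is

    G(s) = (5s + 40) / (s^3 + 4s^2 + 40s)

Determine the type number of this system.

Type 1

Factor s from the denominator: s^3 + 4s^2 + 40s = s·(s^2 + 4s + 40).
There is 1 pole at the origin, so the system is Type 1.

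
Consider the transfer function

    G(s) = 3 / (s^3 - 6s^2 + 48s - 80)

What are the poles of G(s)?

The poles are the roots of the denominator s^3 - 6s^2 + 48s - 80 = 0.
Trying s = 2: the polynomial evaluates to 0, so (s - 2) is a factor.
Dividing out leaves s^2 - 4s + 40 = 0.
The quadratic formula then gives s = 2 ± 6j.

s = 2, 2 ± 6j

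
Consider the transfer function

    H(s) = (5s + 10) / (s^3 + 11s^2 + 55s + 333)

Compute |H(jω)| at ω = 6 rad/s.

|H(j6)| ≈ 0.2428

Substitute s = j6: numerator = 10 + j30, denominator = -63 + j114.
|H(j6)| = |10 + j30| / |-63 + j114| = 31.623 / 130.25 ≈ 0.2428.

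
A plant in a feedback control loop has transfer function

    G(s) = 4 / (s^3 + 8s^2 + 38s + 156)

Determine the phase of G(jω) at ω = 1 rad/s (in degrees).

At s = j1: numerator = 4, denominator = 148 + j37.
∠G = ∠num − ∠den = 0° − (14.036°) = -14.04°.

∠G(j1) ≈ -14.04°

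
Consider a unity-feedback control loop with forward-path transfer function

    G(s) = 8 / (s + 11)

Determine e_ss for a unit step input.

G(s) has no poles at the origin.
This is a Type 0 system. Kp = lim_{s→0} G(s) = 8/11.
e_ss = 1/(1 + Kp) = 1/(1 + 8/11) = 11/19 ≈ 0.5789.

e_ss = 0.5789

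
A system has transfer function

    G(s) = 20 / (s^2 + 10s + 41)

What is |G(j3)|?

|G(j3)| ≈ 0.4560

Substitute s = j3: numerator = 20, denominator = 32 + j30.
|G(j3)| = |20| / |32 + j30| = 20 / 43.863 ≈ 0.4560.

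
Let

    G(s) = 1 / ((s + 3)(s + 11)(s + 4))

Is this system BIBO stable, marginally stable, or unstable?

stable

The poles can be read from the denominator factors: s = -3, -11, -4.
Since all poles lie strictly in the left half-plane, the system is stable.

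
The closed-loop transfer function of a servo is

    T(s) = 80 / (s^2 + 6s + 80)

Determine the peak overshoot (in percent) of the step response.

Comparing s^2 + 6s + 80 to s^2 + 2ζωₙs + ωₙ²: ωₙ = √80 ≈ 8.944 rad/s and ζ = 6/(2·√80) ≈ 0.3354.
%OS = 100·exp(−πζ/√(1−ζ²)) = 100·exp(−π·0.3354/√(1−0.3354²)) ≈ 32.7%.

%OS ≈ 32.7%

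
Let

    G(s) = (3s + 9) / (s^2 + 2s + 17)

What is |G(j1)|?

|G(j1)| ≈ 0.5883

Substitute s = j1: numerator = 9 + j3, denominator = 16 + j2.
|G(j1)| = |9 + j3| / |16 + j2| = 9.4868 / 16.125 ≈ 0.5883.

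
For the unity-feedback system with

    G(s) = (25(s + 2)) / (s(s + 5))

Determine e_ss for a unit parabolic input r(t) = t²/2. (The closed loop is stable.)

e_ss = ∞

G(s) has one pole at the origin.
This is a Type 1 system; Ka = lim_{s→0} s^2·G(s) = 0, so the steady-state error for a parabola input is infinite.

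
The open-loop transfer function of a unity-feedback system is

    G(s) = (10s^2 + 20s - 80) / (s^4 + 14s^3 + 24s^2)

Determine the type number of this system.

Factor s from the denominator: s^4 + 14s^3 + 24s^2 = s^2·(s^2 + 14s + 24).
There are 2 poles at the origin, so the system is Type 2.

Type 2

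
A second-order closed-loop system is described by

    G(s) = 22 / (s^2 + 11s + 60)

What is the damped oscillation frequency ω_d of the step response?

Comparing s^2 + 11s + 60 to s^2 + 2ζωₙs + ωₙ²: ωₙ = √60 ≈ 7.746 rad/s and ζ = 11/(2·√60) ≈ 0.7100.
ζωₙ = 11/2 = 5.5, so ω_d = ωₙ√(1−ζ²) = √(ωₙ² − (ζωₙ)²) = √(60 − 5.5²) = √29.75 ≈ 5.454 rad/s.

ω_d ≈ 5.454 rad/s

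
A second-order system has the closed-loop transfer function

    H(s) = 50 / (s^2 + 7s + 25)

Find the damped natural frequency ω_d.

ω_d ≈ 3.571 rad/s

Comparing s^2 + 7s + 25 to s^2 + 2ζωₙs + ωₙ²: ωₙ = 5 rad/s and ζ = 7/(2·5) = 0.7.
ζωₙ = 7/2 = 3.5, so ω_d = ωₙ√(1−ζ²) = √(ωₙ² − (ζωₙ)²) = √(25 − 3.5²) = √12.75 ≈ 3.571 rad/s.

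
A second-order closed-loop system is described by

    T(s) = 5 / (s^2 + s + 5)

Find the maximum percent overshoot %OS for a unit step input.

%OS ≈ 48.6%

Comparing s^2 + s + 5 to s^2 + 2ζωₙs + ωₙ²: ωₙ = √5 ≈ 2.236 rad/s and ζ = 1/(2·√5) ≈ 0.2236.
%OS = 100·exp(−πζ/√(1−ζ²)) = 100·exp(−π·0.2236/√(1−0.2236²)) ≈ 48.6%.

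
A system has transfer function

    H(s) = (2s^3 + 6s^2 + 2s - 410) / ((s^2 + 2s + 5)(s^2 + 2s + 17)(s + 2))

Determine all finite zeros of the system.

s = -4 ± 5j, 5

Set the numerator to zero: 2s^3 + 6s^2 + 2s - 410 = 0, i.e. 2·(s^3 + 3s^2 + s - 205) = 0.
Factoring: (s^2 + 8s + 41)(s - 5) = 0.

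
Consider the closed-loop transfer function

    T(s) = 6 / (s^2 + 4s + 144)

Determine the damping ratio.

ζ ≈ 0.1667

Compare the denominator to the standard form s^2 + 2ζωₙs + ωₙ².
ωₙ² = 144, so ωₙ = 12 rad/s.
2ζωₙ = 4, so ζ = 4/(2·12) ≈ 0.1667.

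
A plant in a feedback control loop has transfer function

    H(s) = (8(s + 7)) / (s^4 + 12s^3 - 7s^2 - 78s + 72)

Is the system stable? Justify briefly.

unstable

The denominator s^4 + 12s^3 - 7s^2 - 78s + 72 factors as (s + 3)(s + 12)(s - 2)(s - 1), giving poles at s = -3, -12, 2, 1.
Since the pole(s) at s = 2, 1 lie in the right half-plane, the system is unstable.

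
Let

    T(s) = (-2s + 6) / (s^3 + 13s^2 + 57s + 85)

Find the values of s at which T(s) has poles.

The poles are the roots of the denominator s^3 + 13s^2 + 57s + 85 = 0.
Trying s = -5: the polynomial evaluates to 0, so (s + 5) is a factor.
Dividing out leaves s^2 + 8s + 17 = 0.
The quadratic formula then gives s = -4 ± 1j.

s = -4 ± j, -5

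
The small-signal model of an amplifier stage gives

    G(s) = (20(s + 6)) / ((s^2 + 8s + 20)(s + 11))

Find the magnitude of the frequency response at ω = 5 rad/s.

|G(j5)| ≈ 0.3207

Substitute s = j5: numerator = 120 + j100, denominator = -255 + j415.
|G(j5)| = |120 + j100| / |-255 + j415| = 156.20 / 487.08 ≈ 0.3207.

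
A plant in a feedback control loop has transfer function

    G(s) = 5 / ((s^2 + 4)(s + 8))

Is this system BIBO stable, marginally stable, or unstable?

marginally stable

The poles can be read from the denominator factors: s = 2j, -2j, -8.
Since the simple pole(s) at s = ±2j lie on the jω-axis with none in the right half-plane, the system is marginally stable.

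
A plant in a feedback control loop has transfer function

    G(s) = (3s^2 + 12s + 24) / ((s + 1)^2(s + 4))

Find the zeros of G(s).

s = -2 ± 2j

Set the numerator to zero: 3s^2 + 12s + 24 = 0, i.e. 3·(s^2 + 4s + 8) = 0.
Factoring: (s^2 + 4s + 8) = 0.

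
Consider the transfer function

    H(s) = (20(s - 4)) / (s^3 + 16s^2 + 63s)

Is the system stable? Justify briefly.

marginally stable

The denominator s^3 + 16s^2 + 63s factors as s(s + 9)(s + 7), giving poles at s = 0, -9, -7.
Since the simple pole(s) at s = 0 lie on the jω-axis with none in the right half-plane, the system is marginally stable.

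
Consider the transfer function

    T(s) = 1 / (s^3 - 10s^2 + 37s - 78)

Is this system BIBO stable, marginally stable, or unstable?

unstable

The denominator s^3 - 10s^2 + 37s - 78 factors as (s^2 - 4s + 13)(s - 6), giving poles at s = 2 + 3j, 2 - 3j, 6.
Since the pole(s) at s = 2 + 3j, 2 - 3j, 6 lie in the right half-plane, the system is unstable.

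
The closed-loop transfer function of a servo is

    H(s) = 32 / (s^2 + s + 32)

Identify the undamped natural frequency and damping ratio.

ωₙ ≈ 5.657 rad/s, ζ ≈ 0.08839

Compare the denominator to the standard form s^2 + 2ζωₙs + ωₙ².
ωₙ² = 32, so ωₙ = √32 ≈ 5.657 rad/s.
2ζωₙ = 1, so ζ = 1/(2·√32) ≈ 0.08839.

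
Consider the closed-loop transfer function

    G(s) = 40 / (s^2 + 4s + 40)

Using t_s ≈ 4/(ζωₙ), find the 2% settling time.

Comparing s^2 + 4s + 40 to s^2 + 2ζωₙs + ωₙ²: ωₙ = √40 ≈ 6.325 rad/s and ζ = 4/(2·√40) ≈ 0.3162.
ζωₙ = 4/2 = 2, so t_s ≈ 4/(ζωₙ) = 4/2 = 2 s.

t_s ≈ 2 s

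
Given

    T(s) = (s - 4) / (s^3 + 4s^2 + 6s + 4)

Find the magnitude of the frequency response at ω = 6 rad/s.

|T(j6)| ≈ 0.03162

Substitute s = j6: numerator = -4 + j6, denominator = -140 - j180.
|T(j6)| = |-4 + j6| / |-140 - j180| = 7.2111 / 228.04 ≈ 0.03162.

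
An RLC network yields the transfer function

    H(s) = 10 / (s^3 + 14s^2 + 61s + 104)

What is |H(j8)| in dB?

|H(j8)|_dB ≈ -38.0 dB

Substitute s = j8: numerator = 10, denominator = -792 - j24.
|H(j8)| = |10| / |-792 - j24| = 10 / 792.36 ≈ 0.01262.
In decibels: 20·log₁₀(0.01262) ≈ -38.0 dB.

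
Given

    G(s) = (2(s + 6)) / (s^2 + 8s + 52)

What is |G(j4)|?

|G(j4)| ≈ 0.2994

Substitute s = j4: numerator = 12 + j8, denominator = 36 + j32.
|G(j4)| = |12 + j8| / |36 + j32| = 14.422 / 48.166 ≈ 0.2994.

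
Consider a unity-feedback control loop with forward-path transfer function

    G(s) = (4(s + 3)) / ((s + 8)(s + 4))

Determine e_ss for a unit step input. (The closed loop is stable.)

G(s) has no poles at the origin.
This is a Type 0 system. Kp = lim_{s→0} G(s) = 12/32 = 3/8.
e_ss = 1/(1 + Kp) = 1/(1 + 3/8) = 8/11 ≈ 0.7273.

e_ss = 0.7273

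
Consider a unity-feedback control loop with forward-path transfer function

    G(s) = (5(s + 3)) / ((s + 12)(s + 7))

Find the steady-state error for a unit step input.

G(s) has no poles at the origin.
This is a Type 0 system. Kp = lim_{s→0} G(s) = 15/84 = 5/28.
e_ss = 1/(1 + Kp) = 1/(1 + 5/28) = 28/33 ≈ 0.8485.

e_ss = 0.8485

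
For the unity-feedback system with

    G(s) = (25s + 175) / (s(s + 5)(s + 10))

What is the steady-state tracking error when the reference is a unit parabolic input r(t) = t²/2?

e_ss = ∞

G(s) has one pole at the origin.
This is a Type 1 system; Ka = lim_{s→0} s^2·G(s) = 0, so the steady-state error for a parabola input is infinite.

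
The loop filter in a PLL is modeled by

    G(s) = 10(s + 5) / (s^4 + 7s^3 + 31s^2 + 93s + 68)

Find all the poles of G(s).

s = -1 + 4j, -1 - 4j, -4, -1

The poles are the roots of the denominator s^4 + 7s^3 + 31s^2 + 93s + 68 = 0.
Trying s = -4: the polynomial evaluates to 0, so (s + 4) is a factor.
Dividing out leaves s^3 + 3s^2 + 19s + 17 = 0.
This factors further as (s^2 + 2s + 17)(s + 1) = 0.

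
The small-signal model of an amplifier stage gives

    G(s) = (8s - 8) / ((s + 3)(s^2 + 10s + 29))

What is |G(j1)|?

Substitute s = j1: numerator = -8 + j8, denominator = 74 + j58.
|G(j1)| = |-8 + j8| / |74 + j58| = 11.314 / 94.021 ≈ 0.1203.

|G(j1)| ≈ 0.1203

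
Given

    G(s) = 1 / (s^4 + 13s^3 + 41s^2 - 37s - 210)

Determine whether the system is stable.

The denominator s^4 + 13s^3 + 41s^2 - 37s - 210 factors as (s + 7)(s - 2)(s + 3)(s + 5), giving poles at s = -7, 2, -3, -5.
Since the pole(s) at s = 2 lie in the right half-plane, the system is unstable.

unstable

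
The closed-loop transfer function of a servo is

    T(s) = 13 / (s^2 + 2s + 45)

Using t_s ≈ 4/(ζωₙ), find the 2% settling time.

Comparing s^2 + 2s + 45 to s^2 + 2ζωₙs + ωₙ²: ωₙ = √45 ≈ 6.708 rad/s and ζ = 2/(2·√45) ≈ 0.1491.
ζωₙ = 2/2 = 1, so t_s ≈ 4/(ζωₙ) = 4/1 = 4 s.

t_s ≈ 4 s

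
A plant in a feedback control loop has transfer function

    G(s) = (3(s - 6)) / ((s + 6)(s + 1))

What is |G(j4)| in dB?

|G(j4)|_dB ≈ -2.76 dB

Substitute s = j4: numerator = -18 + j12, denominator = -10 + j28.
|G(j4)| = |-18 + j12| / |-10 + j28| = 21.633 / 29.732 ≈ 0.7276.
In decibels: 20·log₁₀(0.7276) ≈ -2.76 dB.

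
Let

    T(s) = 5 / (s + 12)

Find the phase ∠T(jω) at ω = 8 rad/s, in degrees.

∠T(j8) ≈ -33.69°

At s = j8: numerator = 5, denominator = 12 + j8.
∠T = ∠num − ∠den = 0° − (33.690°) = -33.69°.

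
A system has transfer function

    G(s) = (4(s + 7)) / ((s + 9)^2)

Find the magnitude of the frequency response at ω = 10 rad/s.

Substitute s = j10: numerator = 28 + j40, denominator = -19 + j180.
|G(j10)| = |28 + j40| / |-19 + j180| = 48.826 / 181 ≈ 0.2698.

|G(j10)| ≈ 0.2698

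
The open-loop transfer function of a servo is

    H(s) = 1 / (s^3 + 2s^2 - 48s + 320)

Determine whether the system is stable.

unstable

The denominator s^3 + 2s^2 - 48s + 320 factors as (s^2 - 8s + 32)(s + 10), giving poles at s = 4 + 4j, 4 - 4j, -10.
Since the pole(s) at s = 4 ± 4j lie in the right half-plane, the system is unstable.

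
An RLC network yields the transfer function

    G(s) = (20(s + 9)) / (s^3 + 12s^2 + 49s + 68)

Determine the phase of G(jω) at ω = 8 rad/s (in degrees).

∠G(j8) ≈ -148.1°

At s = j8: numerator = 180 + j160, denominator = -700 - j120.
∠G = ∠num − ∠den = 41.634° − (-170.27°) = 211.9°, which wraps to -148.1°.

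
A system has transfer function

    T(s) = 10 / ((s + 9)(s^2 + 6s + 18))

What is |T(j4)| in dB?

|T(j4)|_dB ≈ -27.5 dB

Substitute s = j4: numerator = 10, denominator = -78 + j224.
|T(j4)| = |10| / |-78 + j224| = 10 / 237.19 ≈ 0.04216.
In decibels: 20·log₁₀(0.04216) ≈ -27.5 dB.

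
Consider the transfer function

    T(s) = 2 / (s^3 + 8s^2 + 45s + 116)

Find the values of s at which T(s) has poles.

s = -2 + 5j, -2 - 5j, -4

The poles are the roots of the denominator s^3 + 8s^2 + 45s + 116 = 0.
Trying s = -4: the polynomial evaluates to 0, so (s + 4) is a factor.
Dividing out leaves s^2 + 4s + 29 = 0.
The quadratic formula then gives s = -2 ± 5j.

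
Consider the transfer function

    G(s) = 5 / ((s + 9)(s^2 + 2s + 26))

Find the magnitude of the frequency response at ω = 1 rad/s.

|G(j1)| ≈ 0.02202

Substitute s = j1: numerator = 5, denominator = 223 + j43.
|G(j1)| = |5| / |223 + j43| = 5 / 227.11 ≈ 0.02202.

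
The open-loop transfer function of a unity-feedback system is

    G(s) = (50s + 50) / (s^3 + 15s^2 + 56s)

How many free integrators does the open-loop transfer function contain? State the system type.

Factor s from the denominator: s^3 + 15s^2 + 56s = s·(s^2 + 15s + 56).
There is 1 pole at the origin, so the system is Type 1.

Type 1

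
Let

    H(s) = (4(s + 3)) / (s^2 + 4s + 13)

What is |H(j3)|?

Substitute s = j3: numerator = 12 + j12, denominator = 4 + j12.
|H(j3)| = |12 + j12| / |4 + j12| = 16.971 / 12.649 ≈ 1.342.

|H(j3)| ≈ 1.342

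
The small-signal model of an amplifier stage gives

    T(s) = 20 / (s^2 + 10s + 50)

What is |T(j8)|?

Substitute s = j8: numerator = 20, denominator = -14 + j80.
|T(j8)| = |20| / |-14 + j80| = 20 / 81.216 ≈ 0.2463.

|T(j8)| ≈ 0.2463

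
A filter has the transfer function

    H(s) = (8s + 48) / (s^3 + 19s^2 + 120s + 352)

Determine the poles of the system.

s = -4 ± 4j, -11

The poles are the roots of the denominator s^3 + 19s^2 + 120s + 352 = 0.
Trying s = -11: the polynomial evaluates to 0, so (s + 11) is a factor.
Dividing out leaves s^2 + 8s + 32 = 0.
The quadratic formula then gives s = -4 ± 4j.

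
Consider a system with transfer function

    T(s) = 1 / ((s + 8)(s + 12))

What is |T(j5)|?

|T(j5)| ≈ 0.008154

Substitute s = j5: numerator = 1, denominator = 71 + j100.
|T(j5)| = |1| / |71 + j100| = 1 / 122.64 ≈ 0.008154.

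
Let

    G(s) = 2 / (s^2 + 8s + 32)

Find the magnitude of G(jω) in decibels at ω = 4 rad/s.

|G(j4)|_dB ≈ -25.1 dB

Substitute s = j4: numerator = 2, denominator = 16 + j32.
|G(j4)| = |2| / |16 + j32| = 2 / 35.777 ≈ 0.05590.
In decibels: 20·log₁₀(0.05590) ≈ -25.1 dB.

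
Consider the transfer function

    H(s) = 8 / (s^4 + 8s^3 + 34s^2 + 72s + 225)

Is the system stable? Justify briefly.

The denominator s^4 + 8s^3 + 34s^2 + 72s + 225 factors as (s^2 + 9)(s^2 + 8s + 25), giving poles at s = 3j, -3j, -4 + 3j, -4 - 3j.
Since the simple pole(s) at s = ±3j lie on the jω-axis with none in the right half-plane, the system is marginally stable.

marginally stable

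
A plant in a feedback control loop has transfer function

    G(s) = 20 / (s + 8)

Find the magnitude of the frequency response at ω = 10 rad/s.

|G(j10)| ≈ 1.562

Substitute s = j10: numerator = 20, denominator = 8 + j10.
|G(j10)| = |20| / |8 + j10| = 20 / 12.806 ≈ 1.562.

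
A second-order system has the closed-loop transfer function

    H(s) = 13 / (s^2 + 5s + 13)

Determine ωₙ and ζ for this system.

ωₙ ≈ 3.606 rad/s, ζ ≈ 0.6934

Compare the denominator to the standard form s^2 + 2ζωₙs + ωₙ².
ωₙ² = 13, so ωₙ = √13 ≈ 3.606 rad/s.
2ζωₙ = 5, so ζ = 5/(2·√13) ≈ 0.6934.
With ζ = 0.6934 the response is underdamped.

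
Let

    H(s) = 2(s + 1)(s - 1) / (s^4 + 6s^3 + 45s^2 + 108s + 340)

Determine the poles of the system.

s = -1 + 4j, -1 - 4j, -2 + 4j, -2 - 4j

The poles are the roots of the denominator s^4 + 6s^3 + 45s^2 + 108s + 340 = 0.
No real roots exist; factor into two real quadratics: (s^2 + 2s + 17)(s^2 + 4s + 20) = 0.
Each quadratic gives a conjugate pair via the quadratic formula.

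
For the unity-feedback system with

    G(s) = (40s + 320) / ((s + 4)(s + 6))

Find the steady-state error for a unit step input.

G(s) has no poles at the origin.
This is a Type 0 system. Kp = lim_{s→0} G(s) = 320/24 = 40/3.
e_ss = 1/(1 + Kp) = 1/(1 + 40/3) = 3/43 ≈ 0.06977.

e_ss = 0.06977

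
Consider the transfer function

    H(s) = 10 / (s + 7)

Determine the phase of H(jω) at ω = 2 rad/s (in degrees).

∠H(j2) ≈ -15.95°

At s = j2: numerator = 10, denominator = 7 + j2.
∠H = ∠num − ∠den = 0° − (15.945°) = -15.95°.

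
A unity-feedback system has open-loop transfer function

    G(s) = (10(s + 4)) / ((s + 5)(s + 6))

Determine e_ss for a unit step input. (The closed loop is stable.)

e_ss = 0.4286

G(s) has no poles at the origin.
This is a Type 0 system. Kp = lim_{s→0} G(s) = 40/30 = 4/3.
e_ss = 1/(1 + Kp) = 1/(1 + 4/3) = 3/7 ≈ 0.4286.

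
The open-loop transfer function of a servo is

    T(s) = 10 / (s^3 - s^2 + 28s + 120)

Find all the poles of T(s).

s = 2 ± 6j, -3

The poles are the roots of the denominator s^3 - s^2 + 28s + 120 = 0.
Trying s = -3: the polynomial evaluates to 0, so (s + 3) is a factor.
Dividing out leaves s^2 - 4s + 40 = 0.
The quadratic formula then gives s = 2 ± 6j.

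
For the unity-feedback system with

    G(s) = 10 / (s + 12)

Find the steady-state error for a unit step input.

G(s) has no poles at the origin.
This is a Type 0 system. Kp = lim_{s→0} G(s) = 10/12 = 5/6.
e_ss = 1/(1 + Kp) = 1/(1 + 5/6) = 6/11 ≈ 0.5455.

e_ss = 0.5455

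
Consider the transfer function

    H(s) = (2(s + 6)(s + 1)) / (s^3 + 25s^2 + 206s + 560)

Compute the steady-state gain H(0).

Set s = 0: H(0) = (12) / (560) = 3/140.

H(0) = 3/140 ≈ 0.02143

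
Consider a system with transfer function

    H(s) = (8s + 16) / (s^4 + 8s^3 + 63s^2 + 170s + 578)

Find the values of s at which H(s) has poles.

s = -3 + 5j, -3 - 5j, -1 + 4j, -1 - 4j

The poles are the roots of the denominator s^4 + 8s^3 + 63s^2 + 170s + 578 = 0.
No real roots exist; factor into two real quadratics: (s^2 + 6s + 34)(s^2 + 2s + 17) = 0.
Each quadratic gives a conjugate pair via the quadratic formula.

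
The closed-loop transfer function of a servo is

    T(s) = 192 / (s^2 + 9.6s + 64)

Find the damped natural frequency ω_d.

ω_d = 6.400 rad/s

Comparing s^2 + 9.6s + 64 to s^2 + 2ζωₙs + ωₙ²: ωₙ = 8 rad/s and ζ = 9.6/(2·8) = 0.6.
ζωₙ = 9.6/2 = 4.8, so ω_d = ωₙ√(1−ζ²) = √(ωₙ² − (ζωₙ)²) = √(64 − 4.8²) = √40.96 = 6.400 rad/s.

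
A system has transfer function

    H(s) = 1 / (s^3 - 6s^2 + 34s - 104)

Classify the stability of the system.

The denominator s^3 - 6s^2 + 34s - 104 factors as (s - 4)(s^2 - 2s + 26), giving poles at s = 4, 1 + 5j, 1 - 5j.
Since the pole(s) at s = 4, 1 + 5j, 1 - 5j lie in the right half-plane, the system is unstable.

unstable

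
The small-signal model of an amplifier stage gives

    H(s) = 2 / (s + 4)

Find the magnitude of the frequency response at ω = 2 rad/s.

|H(j2)| ≈ 0.4472

Substitute s = j2: numerator = 2, denominator = 4 + j2.
|H(j2)| = |2| / |4 + j2| = 2 / 4.4721 ≈ 0.4472.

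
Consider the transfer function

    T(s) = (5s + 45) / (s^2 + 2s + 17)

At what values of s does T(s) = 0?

s = -9

Set the numerator to zero: 5s + 45 = 0, i.e. 5·(s + 9) = 0.
So s = -9.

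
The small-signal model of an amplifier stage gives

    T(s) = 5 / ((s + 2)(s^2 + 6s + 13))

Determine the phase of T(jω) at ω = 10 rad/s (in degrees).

At s = j10: numerator = 5, denominator = -774 - j750.
∠T = ∠num − ∠den = 0° − (-135.90°) = 135.9°.

∠T(j10) ≈ 135.9°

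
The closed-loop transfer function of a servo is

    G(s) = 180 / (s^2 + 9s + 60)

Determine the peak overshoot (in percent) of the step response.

Comparing s^2 + 9s + 60 to s^2 + 2ζωₙs + ωₙ²: ωₙ = √60 ≈ 7.746 rad/s and ζ = 9/(2·√60) ≈ 0.5809.
%OS = 100·exp(−πζ/√(1−ζ²)) = 100·exp(−π·0.5809/√(1−0.5809²)) ≈ 10.6%.

%OS ≈ 10.6%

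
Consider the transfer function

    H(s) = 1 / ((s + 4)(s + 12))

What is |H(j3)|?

|H(j3)| ≈ 0.01617

Substitute s = j3: numerator = 1, denominator = 39 + j48.
|H(j3)| = |1| / |39 + j48| = 1 / 61.847 ≈ 0.01617.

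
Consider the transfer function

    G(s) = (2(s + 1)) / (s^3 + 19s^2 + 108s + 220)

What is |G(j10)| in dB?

Substitute s = j10: numerator = 2 + j20, denominator = -1680 + j80.
|G(j10)| = |2 + j20| / |-1680 + j80| = 20.100 / 1681.9 ≈ 0.01195.
In decibels: 20·log₁₀(0.01195) ≈ -38.5 dB.

|G(j10)|_dB ≈ -38.5 dB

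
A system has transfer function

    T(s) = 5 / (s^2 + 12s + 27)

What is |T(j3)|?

|T(j3)| ≈ 0.1242

Substitute s = j3: numerator = 5, denominator = 18 + j36.
|T(j3)| = |5| / |18 + j36| = 5 / 40.249 ≈ 0.1242.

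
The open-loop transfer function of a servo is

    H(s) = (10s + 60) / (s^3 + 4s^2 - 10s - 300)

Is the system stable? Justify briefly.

unstable

The denominator s^3 + 4s^2 - 10s - 300 factors as (s^2 + 10s + 50)(s - 6), giving poles at s = -5 + 5j, -5 - 5j, 6.
Since the pole(s) at s = 6 lie in the right half-plane, the system is unstable.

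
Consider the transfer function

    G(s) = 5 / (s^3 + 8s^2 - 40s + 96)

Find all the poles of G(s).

The poles are the roots of the denominator s^3 + 8s^2 - 40s + 96 = 0.
Trying s = -12: the polynomial evaluates to 0, so (s + 12) is a factor.
Dividing out leaves s^2 - 4s + 8 = 0.
The quadratic formula then gives s = 2 ± 2j.

s = 2 + 2j, 2 - 2j, -12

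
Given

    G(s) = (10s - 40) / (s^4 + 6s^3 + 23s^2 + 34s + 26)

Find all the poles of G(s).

s = -1 + j, -1 - j, -2 + 3j, -2 - 3j

The poles are the roots of the denominator s^4 + 6s^3 + 23s^2 + 34s + 26 = 0.
No real roots exist; factor into two real quadratics: (s^2 + 2s + 2)(s^2 + 4s + 13) = 0.
Each quadratic gives a conjugate pair via the quadratic formula.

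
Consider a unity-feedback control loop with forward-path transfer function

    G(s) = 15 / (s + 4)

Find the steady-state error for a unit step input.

G(s) has no poles at the origin.
This is a Type 0 system. Kp = lim_{s→0} G(s) = 15/4.
e_ss = 1/(1 + Kp) = 1/(1 + 15/4) = 4/19 ≈ 0.2105.

e_ss = 0.2105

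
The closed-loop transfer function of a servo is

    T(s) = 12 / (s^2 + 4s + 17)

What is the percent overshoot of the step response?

Comparing s^2 + 4s + 17 to s^2 + 2ζωₙs + ωₙ²: ωₙ = √17 ≈ 4.123 rad/s and ζ = 4/(2·√17) ≈ 0.4851.
%OS = 100·exp(−πζ/√(1−ζ²)) = 100·exp(−π·0.4851/√(1−0.4851²)) ≈ 17.5%.

%OS ≈ 17.5%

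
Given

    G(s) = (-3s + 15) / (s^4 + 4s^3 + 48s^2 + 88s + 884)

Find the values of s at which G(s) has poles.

s = 1 + 5j, 1 - 5j, -3 + 5j, -3 - 5j

The poles are the roots of the denominator s^4 + 4s^3 + 48s^2 + 88s + 884 = 0.
No real roots exist; factor into two real quadratics: (s^2 - 2s + 26)(s^2 + 6s + 34) = 0.
Each quadratic gives a conjugate pair via the quadratic formula.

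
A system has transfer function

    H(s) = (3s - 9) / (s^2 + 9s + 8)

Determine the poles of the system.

The poles are the roots of the denominator s^2 + 9s + 8 = 0.
Factoring: (s + 8)(s + 1) = 0, so s = -8 and s = -1.

s = -8, -1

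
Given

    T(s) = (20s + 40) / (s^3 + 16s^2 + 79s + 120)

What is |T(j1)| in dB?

Substitute s = j1: numerator = 40 + j20, denominator = 104 + j78.
|T(j1)| = |40 + j20| / |104 + j78| = 44.721 / 130 ≈ 0.3440.
In decibels: 20·log₁₀(0.3440) ≈ -9.27 dB.

|T(j1)|_dB ≈ -9.27 dB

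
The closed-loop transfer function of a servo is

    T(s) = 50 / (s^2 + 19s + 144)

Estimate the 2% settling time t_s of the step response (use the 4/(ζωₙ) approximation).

Comparing s^2 + 19s + 144 to s^2 + 2ζωₙs + ωₙ²: ωₙ = 12 rad/s and ζ = 19/(2·12) ≈ 0.7917.
ζωₙ = 19/2 = 9.5, so t_s ≈ 4/(ζωₙ) = 4/9.5 ≈ 0.4211 s.

t_s ≈ 0.4211 s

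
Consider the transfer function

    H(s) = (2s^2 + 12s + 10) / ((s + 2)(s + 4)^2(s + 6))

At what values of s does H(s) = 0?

Set the numerator to zero: 2s^2 + 12s + 10 = 0, i.e. 2·(s^2 + 6s + 5) = 0.
Factoring: (s + 1)(s + 5) = 0.

s = -1, -5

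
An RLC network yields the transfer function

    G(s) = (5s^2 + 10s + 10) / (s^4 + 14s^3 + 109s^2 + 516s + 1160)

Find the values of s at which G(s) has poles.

The poles are the roots of the denominator s^4 + 14s^3 + 109s^2 + 516s + 1160 = 0.
No real roots exist; factor into two real quadratics: (s^2 + 10s + 29)(s^2 + 4s + 40) = 0.
Each quadratic gives a conjugate pair via the quadratic formula.

s = -5 ± 2j, -2 ± 6j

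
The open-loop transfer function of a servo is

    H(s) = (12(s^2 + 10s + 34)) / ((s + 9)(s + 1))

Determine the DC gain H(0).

At s = 0 each factor (s + a) contributes a and each (s^2 + bs + c) contributes c.
H(0) = 12·(34) / ((9) · (1)) = 408/9 = 136/3.

H(0) = 136/3 ≈ 45.33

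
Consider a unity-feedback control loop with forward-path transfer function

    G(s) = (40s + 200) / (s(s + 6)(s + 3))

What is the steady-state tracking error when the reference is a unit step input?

G(s) has one pole at the origin.
This is a Type 1 system; for a step input the steady-state error is zero.

e_ss = 0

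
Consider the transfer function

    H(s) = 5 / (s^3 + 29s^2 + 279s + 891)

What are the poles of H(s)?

The poles are the roots of the denominator s^3 + 29s^2 + 279s + 891 = 0.
Trying s = -9: the polynomial evaluates to 0, so (s + 9) is a factor.
Dividing out leaves s^2 + 20s + 99 = 0.
Factoring the quadratic: (s + 11)(s + 9) = 0.

s = -9, -11, -9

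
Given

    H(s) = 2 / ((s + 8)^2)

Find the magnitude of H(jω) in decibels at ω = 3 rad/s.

Substitute s = j3: numerator = 2, denominator = 55 + j48.
|H(j3)| = |2| / |55 + j48| = 2 / 73 ≈ 0.02740.
In decibels: 20·log₁₀(0.02740) ≈ -31.2 dB.

|H(j3)|_dB ≈ -31.2 dB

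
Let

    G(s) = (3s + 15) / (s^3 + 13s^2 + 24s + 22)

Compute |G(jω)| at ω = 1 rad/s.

|G(j1)| ≈ 0.6194

Substitute s = j1: numerator = 15 + j3, denominator = 9 + j23.
|G(j1)| = |15 + j3| / |9 + j23| = 15.297 / 24.698 ≈ 0.6194.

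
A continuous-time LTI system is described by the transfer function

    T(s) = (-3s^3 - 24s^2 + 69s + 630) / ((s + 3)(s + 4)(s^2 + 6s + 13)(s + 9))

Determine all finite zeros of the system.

s = -7, -6, 5

Set the numerator to zero: -3s^3 - 24s^2 + 69s + 630 = 0, i.e. -3·(s^3 + 8s^2 - 23s - 210) = 0.
Factoring: (s + 7)(s + 6)(s - 5) = 0.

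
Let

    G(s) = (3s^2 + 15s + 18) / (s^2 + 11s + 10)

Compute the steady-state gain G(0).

G(0) = 9/5 ≈ 1.800

Set s = 0: G(0) = (18) / (10) = 9/5.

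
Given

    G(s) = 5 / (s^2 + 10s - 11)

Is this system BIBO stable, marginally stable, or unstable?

The denominator s^2 + 10s - 11 factors as (s + 11)(s - 1), giving poles at s = -11, 1.
Since the pole(s) at s = 1 lie in the right half-plane, the system is unstable.

unstable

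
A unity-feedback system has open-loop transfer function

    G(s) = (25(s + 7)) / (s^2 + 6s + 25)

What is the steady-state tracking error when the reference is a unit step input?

G(s) has no poles at the origin.
This is a Type 0 system. Kp = lim_{s→0} G(s) = 175/25 = 7.
e_ss = 1/(1 + Kp) = 1/(1 + 7) = 1/8 ≈ 0.1250.

e_ss = 0.1250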